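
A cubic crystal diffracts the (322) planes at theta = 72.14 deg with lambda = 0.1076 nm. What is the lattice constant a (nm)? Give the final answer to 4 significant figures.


d = lambda / (2*sin(theta))
d = 0.1076 / (2*sin(72.14 deg))
d = 0.056524 nm
a = d * sqrt(h^2+k^2+l^2) = 0.056524 * sqrt(17)
a = 0.2331 nm


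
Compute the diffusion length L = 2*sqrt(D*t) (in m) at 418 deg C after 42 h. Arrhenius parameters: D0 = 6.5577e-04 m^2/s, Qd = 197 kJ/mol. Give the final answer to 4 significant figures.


Step 1: D = D0 * exp(-Qd/(R*T))
T = 691.15 K
D = 6.5577e-04 * exp(-197e3 / (8.314 * 691.15)) = 8.46564e-19 m^2/s
Step 2: L = 2*sqrt(D*t)
t = 42 h = 151200 s
L = 2*sqrt(8.46564e-19 * 151200) = 7.155e-07 m


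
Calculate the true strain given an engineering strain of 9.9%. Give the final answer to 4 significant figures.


epsilon_true = ln(1 + epsilon_eng)
epsilon_true = ln(1 + 0.099)
epsilon_true = 0.0944


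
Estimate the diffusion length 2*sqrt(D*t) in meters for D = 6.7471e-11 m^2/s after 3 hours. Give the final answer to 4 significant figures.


t = 3 hr = 10800 s
Diffusion length = 2*sqrt(D*t)
= 2*sqrt(6.7471e-11 * 10800)
= 1.707e-03 m


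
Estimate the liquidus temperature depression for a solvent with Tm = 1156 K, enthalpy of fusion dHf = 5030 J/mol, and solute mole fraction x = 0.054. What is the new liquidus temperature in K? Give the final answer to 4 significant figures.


dT = R*Tm^2*x / dHf
dT = 8.314 * 1156^2 * 0.054 / 5030
dT = 119.276 K
T_new = 1156 - 119.276 = 1037 K


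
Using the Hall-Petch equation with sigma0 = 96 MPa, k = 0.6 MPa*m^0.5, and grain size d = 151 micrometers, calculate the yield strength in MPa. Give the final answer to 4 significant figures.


sigma_y = sigma0 + k / sqrt(d)
d = 151 um = 1.51e-04 m
sigma_y = 96 + 0.6 / sqrt(1.51e-04)
sigma_y = 144.8 MPa


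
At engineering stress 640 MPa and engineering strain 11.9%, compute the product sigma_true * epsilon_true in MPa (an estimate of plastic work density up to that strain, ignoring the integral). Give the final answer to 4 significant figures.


sigma_true = sigma_eng * (1 + epsilon_eng)
sigma_true = 640 * (1 + 0.119) = 716.16 MPa
epsilon_true = ln(1 + epsilon_eng)
epsilon_true = ln(1 + 0.119) = 0.112435
sigma_true * epsilon_true = 716.16 * 0.112435 = 80.52 MPa


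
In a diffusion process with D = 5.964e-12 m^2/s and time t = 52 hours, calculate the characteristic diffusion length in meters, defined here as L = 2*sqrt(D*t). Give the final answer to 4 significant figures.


t = 52 hr = 187200 s
Diffusion length = 2*sqrt(D*t)
= 2*sqrt(5.964e-12 * 187200)
= 2.113e-03 m


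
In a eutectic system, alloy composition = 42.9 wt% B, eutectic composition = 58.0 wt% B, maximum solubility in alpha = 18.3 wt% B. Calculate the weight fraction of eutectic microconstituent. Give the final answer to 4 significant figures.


f_primary = (C_e - C0) / (C_e - C_alpha_max)
f_primary = (58.0 - 42.9) / (58.0 - 18.3)
f_primary = 0.380353
f_eutectic = 1 - 0.380353 = 0.6196


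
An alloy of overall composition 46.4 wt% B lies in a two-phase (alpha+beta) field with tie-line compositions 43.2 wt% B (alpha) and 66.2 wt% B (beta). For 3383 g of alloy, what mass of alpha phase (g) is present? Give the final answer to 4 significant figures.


f_alpha = (C_beta - C0) / (C_beta - C_alpha)
f_alpha = (66.2 - 46.4) / (66.2 - 43.2) = 0.86087
m_alpha = f_alpha * m_total = 0.86087 * 3383 = 2912 g


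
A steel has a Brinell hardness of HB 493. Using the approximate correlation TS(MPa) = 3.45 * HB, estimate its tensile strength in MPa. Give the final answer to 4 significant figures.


TS (MPa) = 3.45 * HB
TS = 3.45 * 493
TS = 1701 MPa


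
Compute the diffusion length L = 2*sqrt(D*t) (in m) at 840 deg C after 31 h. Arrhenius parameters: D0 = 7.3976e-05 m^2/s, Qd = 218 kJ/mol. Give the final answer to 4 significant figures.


Step 1: D = D0 * exp(-Qd/(R*T))
T = 1113.15 K
D = 7.3976e-05 * exp(-218e3 / (8.314 * 1113.15)) = 4.35568e-15 m^2/s
Step 2: L = 2*sqrt(D*t)
t = 31 h = 111600 s
L = 2*sqrt(4.35568e-15 * 111600) = 4.41e-05 m


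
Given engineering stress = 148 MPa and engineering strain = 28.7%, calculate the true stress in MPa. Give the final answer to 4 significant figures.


sigma_true = sigma_eng * (1 + epsilon_eng)
sigma_true = 148 * (1 + 0.287)
sigma_true = 190.5 MPa


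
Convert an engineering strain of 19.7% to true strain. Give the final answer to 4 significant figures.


epsilon_true = ln(1 + epsilon_eng)
epsilon_true = ln(1 + 0.197)
epsilon_true = 0.1798


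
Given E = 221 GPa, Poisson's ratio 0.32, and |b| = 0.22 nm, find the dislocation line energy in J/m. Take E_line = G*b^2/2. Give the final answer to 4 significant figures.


Step 1: G = E / (2*(1+nu))
G = 221 / (2*(1+0.32)) = 83.7121 GPa = 8.37121e+10 Pa
Step 2: E_line = G*b^2/2
b = 0.22 nm = 2.2e-10 m
E_line = 0.5 * 8.37121e+10 * (2.2e-10)^2 = 2.026e-09 J/m


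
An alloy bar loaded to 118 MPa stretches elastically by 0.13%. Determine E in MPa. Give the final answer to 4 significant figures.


E = sigma / epsilon
epsilon = 0.13% = 1.3e-03
E = 118 / 1.3e-03
E = 90770 MPa


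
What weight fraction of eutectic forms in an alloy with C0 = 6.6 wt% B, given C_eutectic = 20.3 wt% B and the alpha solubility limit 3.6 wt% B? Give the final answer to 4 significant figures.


f_primary = (C_e - C0) / (C_e - C_alpha_max)
f_primary = (20.3 - 6.6) / (20.3 - 3.6)
f_primary = 0.820359
f_eutectic = 1 - 0.820359 = 0.1796


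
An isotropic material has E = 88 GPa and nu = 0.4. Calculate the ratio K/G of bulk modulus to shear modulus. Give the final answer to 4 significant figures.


G = E / (2*(1+nu))
G = 88 / (2*(1+0.4)) = 31.4286 GPa
K = E / (3*(1-2*nu))
K = 88 / (3*(1-2*0.4)) = 146.667 GPa
K/G = 146.667 / 31.4286 = 4.667


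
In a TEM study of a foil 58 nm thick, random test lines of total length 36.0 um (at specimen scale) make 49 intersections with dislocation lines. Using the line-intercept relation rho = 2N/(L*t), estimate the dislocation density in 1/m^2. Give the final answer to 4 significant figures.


rho = 2N / (L * t)
L = 36.0 um = 3.6e-05 m, t = 58 nm = 5.8e-08 m
rho = 2 * 49 / (3.6e-05 * 5.8e-08)
rho = 4.693e+13 1/m^2


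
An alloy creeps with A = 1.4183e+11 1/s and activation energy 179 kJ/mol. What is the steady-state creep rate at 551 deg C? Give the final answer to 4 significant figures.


rate = A * exp(-Q / (R*T))
T = 551 + 273.15 = 824.15 K
rate = 1.4183e+11 * exp(-179e3 / (8.314 * 824.15))
rate = 0.6402 1/s


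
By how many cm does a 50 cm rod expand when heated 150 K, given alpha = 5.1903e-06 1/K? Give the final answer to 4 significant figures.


dL = L0 * alpha * dT
dL = 50 * 5.1903e-06 * 150
dL = 0.03893 cm


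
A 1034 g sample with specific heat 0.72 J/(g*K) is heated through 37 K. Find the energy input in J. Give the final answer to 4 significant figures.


Q = m * cp * dT
Q = 1034 * 0.72 * 37
Q = 27550 J


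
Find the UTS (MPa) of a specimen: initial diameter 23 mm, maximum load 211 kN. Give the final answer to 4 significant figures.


A0 = pi*(d/2)^2 = pi*(23/2)^2 = 415.476 mm^2
UTS = F_max / A0 = 211*1000 / 415.476
UTS = 507.9 MPa


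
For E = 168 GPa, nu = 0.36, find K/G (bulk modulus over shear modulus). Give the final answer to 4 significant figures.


G = E / (2*(1+nu))
G = 168 / (2*(1+0.36)) = 61.7647 GPa
K = E / (3*(1-2*nu))
K = 168 / (3*(1-2*0.36)) = 200 GPa
K/G = 200 / 61.7647 = 3.238


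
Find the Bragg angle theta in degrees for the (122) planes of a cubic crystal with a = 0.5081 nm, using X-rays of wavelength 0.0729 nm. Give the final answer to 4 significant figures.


d = a / sqrt(h^2+k^2+l^2)
d = 0.5081 / sqrt(9) = 0.169367 nm
lambda = 2*d*sin(theta)  =>  sin(theta) = lambda / (2*d)
sin(theta) = 0.0729 / (2 * 0.169367) = 0.215214
theta = 12.43 deg


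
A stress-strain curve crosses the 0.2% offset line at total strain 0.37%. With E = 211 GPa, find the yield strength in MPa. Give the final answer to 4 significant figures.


Offset strain = 0.002
Elastic strain at yield = total_strain - offset = 3.7e-03 - 0.002 = 1.7e-03
sigma_y = E * elastic_strain = 211000 * 1.7e-03
sigma_y = 358.7 MPa


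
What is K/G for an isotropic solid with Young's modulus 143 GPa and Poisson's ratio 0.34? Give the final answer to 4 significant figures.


G = E / (2*(1+nu))
G = 143 / (2*(1+0.34)) = 53.3582 GPa
K = E / (3*(1-2*nu))
K = 143 / (3*(1-2*0.34)) = 148.958 GPa
K/G = 148.958 / 53.3582 = 2.792


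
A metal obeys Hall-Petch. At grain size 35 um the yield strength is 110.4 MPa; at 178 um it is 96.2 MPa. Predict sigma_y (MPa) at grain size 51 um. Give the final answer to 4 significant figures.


sigma_y = sigma0 + k / sqrt(d)
1/sqrt(d1) = 1/sqrt(3.5e-05) = 169.031;  1/sqrt(d2) = 74.9532
k = (sigma1 - sigma2) / (1/sqrt(d1) - 1/sqrt(d2)) = (110.4 - 96.2) / (169.031 - 74.9532) = 0.150939 MPa*m^0.5
sigma0 = sigma1 - k/sqrt(d1) = 110.4 - 0.150939*169.031 = 84.8866 MPa
sigma_y(d3) = 84.8866 + 0.150939 / sqrt(5.1e-05) = 106 MPa


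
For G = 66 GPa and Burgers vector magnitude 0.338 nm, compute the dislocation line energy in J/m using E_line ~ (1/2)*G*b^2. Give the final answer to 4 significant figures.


E = G*b^2/2
b = 0.338 nm = 3.38e-10 m
G = 66 GPa = 6.6e+10 Pa
E = 0.5 * 6.6e+10 * (3.38e-10)^2
E = 3.77e-09 J/m


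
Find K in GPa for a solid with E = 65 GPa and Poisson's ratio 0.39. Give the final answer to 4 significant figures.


K = E / (3*(1-2*nu))
K = 65 / (3*(1-2*0.39))
K = 98.48 GPa


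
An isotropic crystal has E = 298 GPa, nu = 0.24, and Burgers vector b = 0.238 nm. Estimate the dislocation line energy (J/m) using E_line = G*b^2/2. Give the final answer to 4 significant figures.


Step 1: G = E / (2*(1+nu))
G = 298 / (2*(1+0.24)) = 120.161 GPa = 1.20161e+11 Pa
Step 2: E_line = G*b^2/2
b = 0.238 nm = 2.38e-10 m
E_line = 0.5 * 1.20161e+11 * (2.38e-10)^2 = 3.403e-09 J/m


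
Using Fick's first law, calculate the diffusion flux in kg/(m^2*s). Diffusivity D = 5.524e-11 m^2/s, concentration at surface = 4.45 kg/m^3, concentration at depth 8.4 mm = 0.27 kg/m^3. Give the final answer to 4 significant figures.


J = -D * (dC/dx) = D * (C1 - C2) / dx
J = 5.524e-11 * (4.45 - 0.27) / 8.4e-03
J = 2.749e-08 kg/(m^2*s)


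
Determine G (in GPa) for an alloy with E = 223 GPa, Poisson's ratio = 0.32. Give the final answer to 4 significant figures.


G = E / (2*(1+nu))
G = 223 / (2*(1+0.32))
G = 84.47 GPa


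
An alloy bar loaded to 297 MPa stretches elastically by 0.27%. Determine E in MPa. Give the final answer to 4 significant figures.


E = sigma / epsilon
epsilon = 0.27% = 2.7e-03
E = 297 / 2.7e-03
E = 110000 MPa


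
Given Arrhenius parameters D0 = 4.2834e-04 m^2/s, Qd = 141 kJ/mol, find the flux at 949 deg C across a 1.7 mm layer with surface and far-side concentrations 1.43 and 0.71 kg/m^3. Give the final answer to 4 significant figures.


Step 1: D = D0 * exp(-Qd/(R*T))
T = 949 + 273.15 = 1222.15 K
D = 4.2834e-04 * exp(-141e3 / (8.314 * 1222.15)) = 4.02937e-10 m^2/s
Step 2: J = D * (C1 - C2) / dx
J = 4.02937e-10 * (1.43 - 0.71) / 1.7e-03
J = 1.707e-07 kg/(m^2*s)


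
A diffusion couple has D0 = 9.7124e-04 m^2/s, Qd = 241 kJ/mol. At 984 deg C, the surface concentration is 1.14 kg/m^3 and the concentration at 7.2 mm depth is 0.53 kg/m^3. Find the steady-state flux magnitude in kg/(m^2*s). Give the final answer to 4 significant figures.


Step 1: D = D0 * exp(-Qd/(R*T))
T = 984 + 273.15 = 1257.15 K
D = 9.7124e-04 * exp(-241e3 / (8.314 * 1257.15)) = 9.40598e-14 m^2/s
Step 2: J = D * (C1 - C2) / dx
J = 9.40598e-14 * (1.14 - 0.53) / 7.2e-03
J = 7.969e-12 kg/(m^2*s)


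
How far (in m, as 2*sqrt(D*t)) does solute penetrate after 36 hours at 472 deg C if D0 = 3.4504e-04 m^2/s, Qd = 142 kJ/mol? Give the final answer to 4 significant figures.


Step 1: D = D0 * exp(-Qd/(R*T))
T = 745.15 K
D = 3.4504e-04 * exp(-142e3 / (8.314 * 745.15)) = 3.83161e-14 m^2/s
Step 2: L = 2*sqrt(D*t)
t = 36 h = 129600 s
L = 2*sqrt(3.83161e-14 * 129600) = 1.409e-04 m


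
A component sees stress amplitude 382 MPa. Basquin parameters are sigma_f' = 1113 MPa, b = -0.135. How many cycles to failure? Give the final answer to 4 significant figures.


sigma_a = sigma_f' * (2*Nf)^b
2*Nf = (sigma_a / sigma_f')^(1/b)
2*Nf = (382 / 1113)^(1/-0.135)
2*Nf = 2755.72
Nf = 1378 cycles


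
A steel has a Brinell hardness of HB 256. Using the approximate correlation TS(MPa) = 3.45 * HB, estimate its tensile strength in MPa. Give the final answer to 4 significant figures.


TS (MPa) = 3.45 * HB
TS = 3.45 * 256
TS = 883.2 MPa


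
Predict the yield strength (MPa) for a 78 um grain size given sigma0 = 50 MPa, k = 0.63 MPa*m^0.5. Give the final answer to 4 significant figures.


sigma_y = sigma0 + k / sqrt(d)
d = 78 um = 7.8e-05 m
sigma_y = 50 + 0.63 / sqrt(7.8e-05)
sigma_y = 121.3 MPa


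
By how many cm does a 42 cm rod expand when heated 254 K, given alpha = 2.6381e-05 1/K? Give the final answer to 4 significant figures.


dL = L0 * alpha * dT
dL = 42 * 2.6381e-05 * 254
dL = 0.2814 cm


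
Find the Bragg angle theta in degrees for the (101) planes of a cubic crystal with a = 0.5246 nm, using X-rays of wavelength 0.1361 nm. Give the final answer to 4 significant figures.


d = a / sqrt(h^2+k^2+l^2)
d = 0.5246 / sqrt(2) = 0.370948 nm
lambda = 2*d*sin(theta)  =>  sin(theta) = lambda / (2*d)
sin(theta) = 0.1361 / (2 * 0.370948) = 0.183449
theta = 10.57 deg


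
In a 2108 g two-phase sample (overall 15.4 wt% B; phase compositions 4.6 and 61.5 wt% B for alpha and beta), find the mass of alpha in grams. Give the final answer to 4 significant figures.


f_alpha = (C_beta - C0) / (C_beta - C_alpha)
f_alpha = (61.5 - 15.4) / (61.5 - 4.6) = 0.810193
m_alpha = f_alpha * m_total = 0.810193 * 2108 = 1708 g


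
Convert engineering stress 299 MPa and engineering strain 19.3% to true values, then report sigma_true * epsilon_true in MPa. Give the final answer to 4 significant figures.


sigma_true = sigma_eng * (1 + epsilon_eng)
sigma_true = 299 * (1 + 0.193) = 356.707 MPa
epsilon_true = ln(1 + epsilon_eng)
epsilon_true = ln(1 + 0.193) = 0.176471
sigma_true * epsilon_true = 356.707 * 0.176471 = 62.95 MPa


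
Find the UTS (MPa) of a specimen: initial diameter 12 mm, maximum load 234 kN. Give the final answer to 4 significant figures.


A0 = pi*(d/2)^2 = pi*(12/2)^2 = 113.097 mm^2
UTS = F_max / A0 = 234*1000 / 113.097
UTS = 2069 MPa


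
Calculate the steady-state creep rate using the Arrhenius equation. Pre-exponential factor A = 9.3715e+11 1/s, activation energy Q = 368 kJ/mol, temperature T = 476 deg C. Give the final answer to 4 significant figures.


rate = A * exp(-Q / (R*T))
T = 476 + 273.15 = 749.15 K
rate = 9.3715e+11 * exp(-368e3 / (8.314 * 749.15))
rate = 2.051e-14 1/s


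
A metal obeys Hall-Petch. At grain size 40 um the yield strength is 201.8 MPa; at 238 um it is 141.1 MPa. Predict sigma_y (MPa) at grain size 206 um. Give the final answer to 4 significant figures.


sigma_y = sigma0 + k / sqrt(d)
1/sqrt(d1) = 1/sqrt(4e-05) = 158.114;  1/sqrt(d2) = 64.8204
k = (sigma1 - sigma2) / (1/sqrt(d1) - 1/sqrt(d2)) = (201.8 - 141.1) / (158.114 - 64.8204) = 0.650635 MPa*m^0.5
sigma0 = sigma1 - k/sqrt(d1) = 201.8 - 0.650635*158.114 = 98.9256 MPa
sigma_y(d3) = 98.9256 + 0.650635 / sqrt(2.06e-04) = 144.3 MPa


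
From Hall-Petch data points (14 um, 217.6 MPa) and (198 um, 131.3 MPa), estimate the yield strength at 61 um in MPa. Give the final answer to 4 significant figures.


sigma_y = sigma0 + k / sqrt(d)
1/sqrt(d1) = 1/sqrt(1.4e-05) = 267.261;  1/sqrt(d2) = 71.0669
k = (sigma1 - sigma2) / (1/sqrt(d1) - 1/sqrt(d2)) = (217.6 - 131.3) / (267.261 - 71.0669) = 0.43987 MPa*m^0.5
sigma0 = sigma1 - k/sqrt(d1) = 217.6 - 0.43987*267.261 = 100.04 MPa
sigma_y(d3) = 100.04 + 0.43987 / sqrt(6.1e-05) = 156.4 MPa


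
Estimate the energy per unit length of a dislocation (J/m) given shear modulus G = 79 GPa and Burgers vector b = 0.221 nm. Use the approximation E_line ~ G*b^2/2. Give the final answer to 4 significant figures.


E = G*b^2/2
b = 0.221 nm = 2.21e-10 m
G = 79 GPa = 7.9e+10 Pa
E = 0.5 * 7.9e+10 * (2.21e-10)^2
E = 1.929e-09 J/m


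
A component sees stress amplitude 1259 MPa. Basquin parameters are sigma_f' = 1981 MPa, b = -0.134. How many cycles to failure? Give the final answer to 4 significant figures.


sigma_a = sigma_f' * (2*Nf)^b
2*Nf = (sigma_a / sigma_f')^(1/b)
2*Nf = (1259 / 1981)^(1/-0.134)
2*Nf = 29.4507
Nf = 14.73 cycles


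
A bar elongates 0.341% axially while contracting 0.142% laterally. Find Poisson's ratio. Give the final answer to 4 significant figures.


nu = -epsilon_lat / epsilon_axial
Lateral strain is contraction (negative), so using magnitudes:
nu = 0.142 / 0.341
nu = 0.4164


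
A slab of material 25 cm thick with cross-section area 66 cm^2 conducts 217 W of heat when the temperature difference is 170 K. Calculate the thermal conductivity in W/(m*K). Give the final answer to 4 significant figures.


k = Q*L / (A*dT)
L = 0.25 m, A = 6.6e-03 m^2
k = 217 * 0.25 / (6.6e-03 * 170)
k = 48.35 W/(m*K)


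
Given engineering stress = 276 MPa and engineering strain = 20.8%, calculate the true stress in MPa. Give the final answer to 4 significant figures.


sigma_true = sigma_eng * (1 + epsilon_eng)
sigma_true = 276 * (1 + 0.208)
sigma_true = 333.4 MPa


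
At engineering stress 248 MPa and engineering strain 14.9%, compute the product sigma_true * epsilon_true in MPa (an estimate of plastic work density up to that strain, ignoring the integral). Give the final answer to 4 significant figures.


sigma_true = sigma_eng * (1 + epsilon_eng)
sigma_true = 248 * (1 + 0.149) = 284.952 MPa
epsilon_true = ln(1 + epsilon_eng)
epsilon_true = ln(1 + 0.149) = 0.138892
sigma_true * epsilon_true = 284.952 * 0.138892 = 39.58 MPa


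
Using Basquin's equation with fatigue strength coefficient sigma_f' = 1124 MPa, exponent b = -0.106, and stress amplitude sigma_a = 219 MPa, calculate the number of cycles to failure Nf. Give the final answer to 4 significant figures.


sigma_a = sigma_f' * (2*Nf)^b
2*Nf = (sigma_a / sigma_f')^(1/b)
2*Nf = (219 / 1124)^(1/-0.106)
2*Nf = 5.02519e+06
Nf = 2.513e+06 cycles


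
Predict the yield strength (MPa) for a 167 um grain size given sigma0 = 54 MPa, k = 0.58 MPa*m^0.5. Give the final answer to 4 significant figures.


sigma_y = sigma0 + k / sqrt(d)
d = 167 um = 1.67e-04 m
sigma_y = 54 + 0.58 / sqrt(1.67e-04)
sigma_y = 98.88 MPa


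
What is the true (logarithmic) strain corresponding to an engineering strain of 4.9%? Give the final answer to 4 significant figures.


epsilon_true = ln(1 + epsilon_eng)
epsilon_true = ln(1 + 0.049)
epsilon_true = 0.04784


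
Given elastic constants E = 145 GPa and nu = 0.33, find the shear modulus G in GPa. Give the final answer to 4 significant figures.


G = E / (2*(1+nu))
G = 145 / (2*(1+0.33))
G = 54.51 GPa


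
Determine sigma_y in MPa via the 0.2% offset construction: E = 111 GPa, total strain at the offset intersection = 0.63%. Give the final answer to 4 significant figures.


Offset strain = 0.002
Elastic strain at yield = total_strain - offset = 6.3e-03 - 0.002 = 4.3e-03
sigma_y = E * elastic_strain = 111000 * 4.3e-03
sigma_y = 477.3 MPa


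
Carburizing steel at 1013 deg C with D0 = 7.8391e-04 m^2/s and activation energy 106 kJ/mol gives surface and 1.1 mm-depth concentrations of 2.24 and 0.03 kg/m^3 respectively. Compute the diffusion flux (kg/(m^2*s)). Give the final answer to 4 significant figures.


Step 1: D = D0 * exp(-Qd/(R*T))
T = 1013 + 273.15 = 1286.15 K
D = 7.8391e-04 * exp(-106e3 / (8.314 * 1286.15)) = 3.88252e-08 m^2/s
Step 2: J = D * (C1 - C2) / dx
J = 3.88252e-08 * (2.24 - 0.03) / 1.1e-03
J = 7.8e-05 kg/(m^2*s)


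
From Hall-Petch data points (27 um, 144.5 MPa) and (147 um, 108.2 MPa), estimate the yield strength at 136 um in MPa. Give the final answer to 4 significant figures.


sigma_y = sigma0 + k / sqrt(d)
1/sqrt(d1) = 1/sqrt(2.7e-05) = 192.45;  1/sqrt(d2) = 82.4786
k = (sigma1 - sigma2) / (1/sqrt(d1) - 1/sqrt(d2)) = (144.5 - 108.2) / (192.45 - 82.4786) = 0.330086 MPa*m^0.5
sigma0 = sigma1 - k/sqrt(d1) = 144.5 - 0.330086*192.45 = 80.975 MPa
sigma_y(d3) = 80.975 + 0.330086 / sqrt(1.36e-04) = 109.3 MPa


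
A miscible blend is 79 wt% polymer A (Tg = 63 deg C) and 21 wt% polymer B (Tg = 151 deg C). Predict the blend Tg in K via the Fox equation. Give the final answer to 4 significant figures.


1/Tg = w1/Tg1 + w2/Tg2 (in Kelvin)
Tg1 = 336.15 K, Tg2 = 424.15 K
1/Tg = 0.79/336.15 + 0.21/424.15
Tg = 351.5 K


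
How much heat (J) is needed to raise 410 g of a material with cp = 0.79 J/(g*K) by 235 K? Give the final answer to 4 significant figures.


Q = m * cp * dT
Q = 410 * 0.79 * 235
Q = 76120 J


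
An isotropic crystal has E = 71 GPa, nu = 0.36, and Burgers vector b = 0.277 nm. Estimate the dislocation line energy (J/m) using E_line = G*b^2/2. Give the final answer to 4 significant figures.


Step 1: G = E / (2*(1+nu))
G = 71 / (2*(1+0.36)) = 26.1029 GPa = 2.61029e+10 Pa
Step 2: E_line = G*b^2/2
b = 0.277 nm = 2.77e-10 m
E_line = 0.5 * 2.61029e+10 * (2.77e-10)^2 = 1.001e-09 J/m


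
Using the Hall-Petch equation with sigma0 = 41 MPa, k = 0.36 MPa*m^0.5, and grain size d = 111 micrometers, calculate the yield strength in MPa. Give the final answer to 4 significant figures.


sigma_y = sigma0 + k / sqrt(d)
d = 111 um = 1.11e-04 m
sigma_y = 41 + 0.36 / sqrt(1.11e-04)
sigma_y = 75.17 MPa


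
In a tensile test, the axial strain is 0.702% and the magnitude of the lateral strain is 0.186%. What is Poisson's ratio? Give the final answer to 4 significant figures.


nu = -epsilon_lat / epsilon_axial
Lateral strain is contraction (negative), so using magnitudes:
nu = 0.186 / 0.702
nu = 0.265


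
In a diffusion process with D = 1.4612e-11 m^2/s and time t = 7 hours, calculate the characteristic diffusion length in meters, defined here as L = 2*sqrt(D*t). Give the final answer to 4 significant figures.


t = 7 hr = 25200 s
Diffusion length = 2*sqrt(D*t)
= 2*sqrt(1.4612e-11 * 25200)
= 1.214e-03 m


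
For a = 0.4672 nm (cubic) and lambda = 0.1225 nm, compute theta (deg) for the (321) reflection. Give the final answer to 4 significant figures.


d = a / sqrt(h^2+k^2+l^2)
d = 0.4672 / sqrt(14) = 0.124864 nm
lambda = 2*d*sin(theta)  =>  sin(theta) = lambda / (2*d)
sin(theta) = 0.1225 / (2 * 0.124864) = 0.490532
theta = 29.38 deg


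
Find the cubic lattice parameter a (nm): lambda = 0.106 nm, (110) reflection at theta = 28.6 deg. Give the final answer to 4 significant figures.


d = lambda / (2*sin(theta))
d = 0.106 / (2*sin(28.6 deg))
d = 0.110718 nm
a = d * sqrt(h^2+k^2+l^2) = 0.110718 * sqrt(2)
a = 0.1566 nm


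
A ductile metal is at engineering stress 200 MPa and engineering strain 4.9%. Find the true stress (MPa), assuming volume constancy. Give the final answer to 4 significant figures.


sigma_true = sigma_eng * (1 + epsilon_eng)
sigma_true = 200 * (1 + 0.049)
sigma_true = 209.8 MPa


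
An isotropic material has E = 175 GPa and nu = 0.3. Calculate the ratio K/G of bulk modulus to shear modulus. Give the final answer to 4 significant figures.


G = E / (2*(1+nu))
G = 175 / (2*(1+0.3)) = 67.3077 GPa
K = E / (3*(1-2*nu))
K = 175 / (3*(1-2*0.3)) = 145.833 GPa
K/G = 145.833 / 67.3077 = 2.167


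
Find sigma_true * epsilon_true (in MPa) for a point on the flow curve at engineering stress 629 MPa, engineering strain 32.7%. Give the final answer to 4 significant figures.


sigma_true = sigma_eng * (1 + epsilon_eng)
sigma_true = 629 * (1 + 0.327) = 834.683 MPa
epsilon_true = ln(1 + epsilon_eng)
epsilon_true = ln(1 + 0.327) = 0.282921
sigma_true * epsilon_true = 834.683 * 0.282921 = 236.1 MPa


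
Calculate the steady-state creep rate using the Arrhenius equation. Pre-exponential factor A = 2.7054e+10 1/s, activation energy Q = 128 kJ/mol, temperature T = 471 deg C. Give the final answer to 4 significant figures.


rate = A * exp(-Q / (R*T))
T = 471 + 273.15 = 744.15 K
rate = 2.7054e+10 * exp(-128e3 / (8.314 * 744.15))
rate = 28 1/s


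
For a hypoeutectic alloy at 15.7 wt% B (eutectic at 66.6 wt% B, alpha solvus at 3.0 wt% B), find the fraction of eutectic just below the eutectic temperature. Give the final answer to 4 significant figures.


f_primary = (C_e - C0) / (C_e - C_alpha_max)
f_primary = (66.6 - 15.7) / (66.6 - 3.0)
f_primary = 0.800314
f_eutectic = 1 - 0.800314 = 0.1997


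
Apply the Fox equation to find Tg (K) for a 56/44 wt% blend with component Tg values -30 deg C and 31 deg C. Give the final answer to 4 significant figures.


1/Tg = w1/Tg1 + w2/Tg2 (in Kelvin)
Tg1 = 243.15 K, Tg2 = 304.15 K
1/Tg = 0.56/243.15 + 0.44/304.15
Tg = 266.7 K


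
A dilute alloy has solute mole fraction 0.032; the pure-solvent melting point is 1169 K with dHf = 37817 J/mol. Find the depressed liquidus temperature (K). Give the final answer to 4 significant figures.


dT = R*Tm^2*x / dHf
dT = 8.314 * 1169^2 * 0.032 / 37817
dT = 9.61395 K
T_new = 1169 - 9.61395 = 1159 K


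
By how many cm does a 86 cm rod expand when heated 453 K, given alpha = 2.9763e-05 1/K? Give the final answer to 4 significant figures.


dL = L0 * alpha * dT
dL = 86 * 2.9763e-05 * 453
dL = 1.16 cm


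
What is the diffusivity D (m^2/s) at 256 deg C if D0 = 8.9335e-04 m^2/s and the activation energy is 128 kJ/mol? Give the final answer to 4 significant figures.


D = D0 * exp(-Qd / (R*T))
T = 529.15 K
D = 8.9335e-04 * exp(-128e3 / (8.314 * 529.15))
D = 2.066e-16 m^2/s


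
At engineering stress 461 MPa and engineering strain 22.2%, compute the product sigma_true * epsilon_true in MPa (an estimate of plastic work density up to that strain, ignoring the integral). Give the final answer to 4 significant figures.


sigma_true = sigma_eng * (1 + epsilon_eng)
sigma_true = 461 * (1 + 0.222) = 563.342 MPa
epsilon_true = ln(1 + epsilon_eng)
epsilon_true = ln(1 + 0.222) = 0.200489
sigma_true * epsilon_true = 563.342 * 0.200489 = 112.9 MPa


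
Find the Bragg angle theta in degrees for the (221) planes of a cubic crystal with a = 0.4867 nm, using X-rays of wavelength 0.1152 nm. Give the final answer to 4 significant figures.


d = a / sqrt(h^2+k^2+l^2)
d = 0.4867 / sqrt(9) = 0.162233 nm
lambda = 2*d*sin(theta)  =>  sin(theta) = lambda / (2*d)
sin(theta) = 0.1152 / (2 * 0.162233) = 0.355044
theta = 20.8 deg


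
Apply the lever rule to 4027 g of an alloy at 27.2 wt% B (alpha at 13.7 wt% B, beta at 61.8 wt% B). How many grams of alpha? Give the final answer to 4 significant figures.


f_alpha = (C_beta - C0) / (C_beta - C_alpha)
f_alpha = (61.8 - 27.2) / (61.8 - 13.7) = 0.719335
m_alpha = f_alpha * m_total = 0.719335 * 4027 = 2897 g


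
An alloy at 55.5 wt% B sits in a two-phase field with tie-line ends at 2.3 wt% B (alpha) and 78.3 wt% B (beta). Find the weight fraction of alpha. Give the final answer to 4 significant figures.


f_alpha = (C_beta - C0) / (C_beta - C_alpha)
f_alpha = (78.3 - 55.5) / (78.3 - 2.3)
f_alpha = 0.3


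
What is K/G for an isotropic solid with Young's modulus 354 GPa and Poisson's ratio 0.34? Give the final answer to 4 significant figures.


G = E / (2*(1+nu))
G = 354 / (2*(1+0.34)) = 132.09 GPa
K = E / (3*(1-2*nu))
K = 354 / (3*(1-2*0.34)) = 368.75 GPa
K/G = 368.75 / 132.09 = 2.792


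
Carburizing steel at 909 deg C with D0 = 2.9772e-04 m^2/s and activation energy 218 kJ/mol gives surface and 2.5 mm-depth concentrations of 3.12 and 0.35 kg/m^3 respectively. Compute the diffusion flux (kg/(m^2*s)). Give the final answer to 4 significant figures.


Step 1: D = D0 * exp(-Qd/(R*T))
T = 909 + 273.15 = 1182.15 K
D = 2.9772e-04 * exp(-218e3 / (8.314 * 1182.15)) = 6.93238e-14 m^2/s
Step 2: J = D * (C1 - C2) / dx
J = 6.93238e-14 * (3.12 - 0.35) / 2.5e-03
J = 7.681e-11 kg/(m^2*s)


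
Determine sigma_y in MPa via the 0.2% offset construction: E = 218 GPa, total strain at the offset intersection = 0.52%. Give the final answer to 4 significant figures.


Offset strain = 0.002
Elastic strain at yield = total_strain - offset = 5.2e-03 - 0.002 = 3.2e-03
sigma_y = E * elastic_strain = 218000 * 3.2e-03
sigma_y = 697.6 MPa


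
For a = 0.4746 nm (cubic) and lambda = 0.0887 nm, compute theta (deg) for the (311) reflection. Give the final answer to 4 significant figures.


d = a / sqrt(h^2+k^2+l^2)
d = 0.4746 / sqrt(11) = 0.143097 nm
lambda = 2*d*sin(theta)  =>  sin(theta) = lambda / (2*d)
sin(theta) = 0.0887 / (2 * 0.143097) = 0.309929
theta = 18.05 deg


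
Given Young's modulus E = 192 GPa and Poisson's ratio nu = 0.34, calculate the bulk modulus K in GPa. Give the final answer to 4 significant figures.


K = E / (3*(1-2*nu))
K = 192 / (3*(1-2*0.34))
K = 200 GPa


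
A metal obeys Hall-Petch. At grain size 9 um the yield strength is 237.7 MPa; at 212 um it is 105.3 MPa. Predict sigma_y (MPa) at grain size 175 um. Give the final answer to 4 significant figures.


sigma_y = sigma0 + k / sqrt(d)
1/sqrt(d1) = 1/sqrt(9e-06) = 333.333;  1/sqrt(d2) = 68.6803
k = (sigma1 - sigma2) / (1/sqrt(d1) - 1/sqrt(d2)) = (237.7 - 105.3) / (333.333 - 68.6803) = 0.500278 MPa*m^0.5
sigma0 = sigma1 - k/sqrt(d1) = 237.7 - 0.500278*333.333 = 70.9408 MPa
sigma_y(d3) = 70.9408 + 0.500278 / sqrt(1.75e-04) = 108.8 MPa


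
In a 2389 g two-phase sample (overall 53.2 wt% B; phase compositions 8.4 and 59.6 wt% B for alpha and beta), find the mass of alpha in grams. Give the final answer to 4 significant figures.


f_alpha = (C_beta - C0) / (C_beta - C_alpha)
f_alpha = (59.6 - 53.2) / (59.6 - 8.4) = 0.125
m_alpha = f_alpha * m_total = 0.125 * 2389 = 298.6 g


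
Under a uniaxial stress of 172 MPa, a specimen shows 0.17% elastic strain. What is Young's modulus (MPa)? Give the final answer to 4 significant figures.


E = sigma / epsilon
epsilon = 0.17% = 1.7e-03
E = 172 / 1.7e-03
E = 101200 MPa


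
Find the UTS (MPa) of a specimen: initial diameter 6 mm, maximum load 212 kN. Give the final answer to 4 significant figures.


A0 = pi*(d/2)^2 = pi*(6/2)^2 = 28.2743 mm^2
UTS = F_max / A0 = 212*1000 / 28.2743
UTS = 7498 MPa


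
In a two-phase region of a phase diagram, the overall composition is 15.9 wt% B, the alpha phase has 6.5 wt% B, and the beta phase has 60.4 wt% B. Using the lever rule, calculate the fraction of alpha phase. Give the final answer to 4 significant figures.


f_alpha = (C_beta - C0) / (C_beta - C_alpha)
f_alpha = (60.4 - 15.9) / (60.4 - 6.5)
f_alpha = 0.8256


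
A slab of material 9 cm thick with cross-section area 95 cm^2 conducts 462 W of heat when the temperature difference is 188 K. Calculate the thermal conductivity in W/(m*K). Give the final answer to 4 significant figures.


k = Q*L / (A*dT)
L = 0.09 m, A = 9.5e-03 m^2
k = 462 * 0.09 / (9.5e-03 * 188)
k = 23.28 W/(m*K)


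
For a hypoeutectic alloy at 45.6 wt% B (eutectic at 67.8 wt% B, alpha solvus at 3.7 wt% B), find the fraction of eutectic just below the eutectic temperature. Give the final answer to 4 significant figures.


f_primary = (C_e - C0) / (C_e - C_alpha_max)
f_primary = (67.8 - 45.6) / (67.8 - 3.7)
f_primary = 0.346334
f_eutectic = 1 - 0.346334 = 0.6537


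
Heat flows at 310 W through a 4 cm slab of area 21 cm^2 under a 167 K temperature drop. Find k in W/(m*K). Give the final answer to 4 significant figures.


k = Q*L / (A*dT)
L = 0.04 m, A = 2.1e-03 m^2
k = 310 * 0.04 / (2.1e-03 * 167)
k = 35.36 W/(m*K)


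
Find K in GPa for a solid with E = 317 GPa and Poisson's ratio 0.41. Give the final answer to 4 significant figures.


K = E / (3*(1-2*nu))
K = 317 / (3*(1-2*0.41))
K = 587 GPa


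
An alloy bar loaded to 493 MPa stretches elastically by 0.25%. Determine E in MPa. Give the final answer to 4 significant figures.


E = sigma / epsilon
epsilon = 0.25% = 2.5e-03
E = 493 / 2.5e-03
E = 197200 MPa


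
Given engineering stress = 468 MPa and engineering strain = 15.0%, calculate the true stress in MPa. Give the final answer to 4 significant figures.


sigma_true = sigma_eng * (1 + epsilon_eng)
sigma_true = 468 * (1 + 0.15)
sigma_true = 538.2 MPa


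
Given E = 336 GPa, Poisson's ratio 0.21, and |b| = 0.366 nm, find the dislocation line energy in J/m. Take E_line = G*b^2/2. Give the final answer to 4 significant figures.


Step 1: G = E / (2*(1+nu))
G = 336 / (2*(1+0.21)) = 138.843 GPa = 1.38843e+11 Pa
Step 2: E_line = G*b^2/2
b = 0.366 nm = 3.66e-10 m
E_line = 0.5 * 1.38843e+11 * (3.66e-10)^2 = 9.299e-09 J/m


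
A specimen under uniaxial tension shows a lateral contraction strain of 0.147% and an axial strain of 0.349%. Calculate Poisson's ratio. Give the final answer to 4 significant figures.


nu = -epsilon_lat / epsilon_axial
Lateral strain is contraction (negative), so using magnitudes:
nu = 0.147 / 0.349
nu = 0.4212


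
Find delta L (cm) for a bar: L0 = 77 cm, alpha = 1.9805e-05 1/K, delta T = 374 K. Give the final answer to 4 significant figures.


dL = L0 * alpha * dT
dL = 77 * 1.9805e-05 * 374
dL = 0.5703 cm


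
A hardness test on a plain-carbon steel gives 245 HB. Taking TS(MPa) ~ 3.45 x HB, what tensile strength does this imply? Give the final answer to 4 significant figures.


TS (MPa) = 3.45 * HB
TS = 3.45 * 245
TS = 845.3 MPa


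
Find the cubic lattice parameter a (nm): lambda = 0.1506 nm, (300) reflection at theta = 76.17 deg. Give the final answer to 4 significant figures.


d = lambda / (2*sin(theta))
d = 0.1506 / (2*sin(76.17 deg))
d = 0.0775482 nm
a = d * sqrt(h^2+k^2+l^2) = 0.0775482 * sqrt(9)
a = 0.2326 nm


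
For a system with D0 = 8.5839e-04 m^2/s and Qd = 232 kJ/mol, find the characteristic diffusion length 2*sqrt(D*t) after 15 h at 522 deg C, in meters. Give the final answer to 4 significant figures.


Step 1: D = D0 * exp(-Qd/(R*T))
T = 795.15 K
D = 8.5839e-04 * exp(-232e3 / (8.314 * 795.15)) = 4.92826e-19 m^2/s
Step 2: L = 2*sqrt(D*t)
t = 15 h = 54000 s
L = 2*sqrt(4.92826e-19 * 54000) = 3.263e-07 m


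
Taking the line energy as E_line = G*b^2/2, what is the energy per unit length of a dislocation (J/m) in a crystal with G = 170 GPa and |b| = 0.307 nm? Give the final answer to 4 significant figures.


E = G*b^2/2
b = 0.307 nm = 3.07e-10 m
G = 170 GPa = 1.7e+11 Pa
E = 0.5 * 1.7e+11 * (3.07e-10)^2
E = 8.011e-09 J/m


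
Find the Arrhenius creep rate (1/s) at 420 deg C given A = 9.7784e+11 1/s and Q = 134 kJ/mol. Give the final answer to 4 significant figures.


rate = A * exp(-Q / (R*T))
T = 420 + 273.15 = 693.15 K
rate = 9.7784e+11 * exp(-134e3 / (8.314 * 693.15))
rate = 77.96 1/s


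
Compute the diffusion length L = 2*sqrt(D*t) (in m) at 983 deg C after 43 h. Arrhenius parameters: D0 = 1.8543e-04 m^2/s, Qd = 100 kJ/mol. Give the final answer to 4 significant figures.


Step 1: D = D0 * exp(-Qd/(R*T))
T = 1256.15 K
D = 1.8543e-04 * exp(-100e3 / (8.314 * 1256.15)) = 1.28741e-08 m^2/s
Step 2: L = 2*sqrt(D*t)
t = 43 h = 154800 s
L = 2*sqrt(1.28741e-08 * 154800) = 0.08928 m


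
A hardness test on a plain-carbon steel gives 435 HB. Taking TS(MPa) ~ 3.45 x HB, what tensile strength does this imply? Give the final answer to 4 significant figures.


TS (MPa) = 3.45 * HB
TS = 3.45 * 435
TS = 1501 MPa


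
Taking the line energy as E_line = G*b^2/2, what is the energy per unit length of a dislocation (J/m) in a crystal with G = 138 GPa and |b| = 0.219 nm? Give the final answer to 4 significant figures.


E = G*b^2/2
b = 0.219 nm = 2.19e-10 m
G = 138 GPa = 1.38e+11 Pa
E = 0.5 * 1.38e+11 * (2.19e-10)^2
E = 3.309e-09 J/m


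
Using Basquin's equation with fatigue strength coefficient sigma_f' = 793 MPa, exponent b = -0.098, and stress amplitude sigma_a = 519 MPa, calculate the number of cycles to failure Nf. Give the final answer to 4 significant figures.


sigma_a = sigma_f' * (2*Nf)^b
2*Nf = (sigma_a / sigma_f')^(1/b)
2*Nf = (519 / 793)^(1/-0.098)
2*Nf = 75.619
Nf = 37.81 cycles


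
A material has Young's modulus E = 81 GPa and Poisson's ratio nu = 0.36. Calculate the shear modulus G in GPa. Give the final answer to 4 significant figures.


G = E / (2*(1+nu))
G = 81 / (2*(1+0.36))
G = 29.78 GPa


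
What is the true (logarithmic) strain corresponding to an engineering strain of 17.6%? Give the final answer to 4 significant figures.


epsilon_true = ln(1 + epsilon_eng)
epsilon_true = ln(1 + 0.176)
epsilon_true = 0.1621


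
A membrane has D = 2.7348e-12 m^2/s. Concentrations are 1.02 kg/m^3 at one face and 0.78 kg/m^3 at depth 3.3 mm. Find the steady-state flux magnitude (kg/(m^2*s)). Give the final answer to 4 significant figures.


J = -D * (dC/dx) = D * (C1 - C2) / dx
J = 2.7348e-12 * (1.02 - 0.78) / 3.3e-03
J = 1.989e-10 kg/(m^2*s)


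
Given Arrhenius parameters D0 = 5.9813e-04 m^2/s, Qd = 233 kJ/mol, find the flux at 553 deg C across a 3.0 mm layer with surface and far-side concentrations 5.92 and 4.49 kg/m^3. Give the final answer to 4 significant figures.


Step 1: D = D0 * exp(-Qd/(R*T))
T = 553 + 273.15 = 826.15 K
D = 5.9813e-04 * exp(-233e3 / (8.314 * 826.15)) = 1.10782e-18 m^2/s
Step 2: J = D * (C1 - C2) / dx
J = 1.10782e-18 * (5.92 - 4.49) / 3e-03
J = 5.281e-16 kg/(m^2*s)


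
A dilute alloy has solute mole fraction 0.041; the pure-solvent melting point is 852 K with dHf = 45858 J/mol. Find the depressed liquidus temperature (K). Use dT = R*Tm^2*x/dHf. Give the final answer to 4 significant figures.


dT = R*Tm^2*x / dHf
dT = 8.314 * 852^2 * 0.041 / 45858
dT = 5.39583 K
T_new = 852 - 5.39583 = 846.6 K


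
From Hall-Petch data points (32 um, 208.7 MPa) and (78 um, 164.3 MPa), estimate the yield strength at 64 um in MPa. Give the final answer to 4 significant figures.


sigma_y = sigma0 + k / sqrt(d)
1/sqrt(d1) = 1/sqrt(3.2e-05) = 176.777;  1/sqrt(d2) = 113.228
k = (sigma1 - sigma2) / (1/sqrt(d1) - 1/sqrt(d2)) = (208.7 - 164.3) / (176.777 - 113.228) = 0.698674 MPa*m^0.5
sigma0 = sigma1 - k/sqrt(d1) = 208.7 - 0.698674*176.777 = 85.1908 MPa
sigma_y(d3) = 85.1908 + 0.698674 / sqrt(6.4e-05) = 172.5 MPa


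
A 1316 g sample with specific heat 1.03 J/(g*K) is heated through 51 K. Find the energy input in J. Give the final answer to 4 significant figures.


Q = m * cp * dT
Q = 1316 * 1.03 * 51
Q = 69130 J


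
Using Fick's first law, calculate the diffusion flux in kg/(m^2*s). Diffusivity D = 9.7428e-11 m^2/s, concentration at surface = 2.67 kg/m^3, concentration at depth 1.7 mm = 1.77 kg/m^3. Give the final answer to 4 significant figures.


J = -D * (dC/dx) = D * (C1 - C2) / dx
J = 9.7428e-11 * (2.67 - 1.77) / 1.7e-03
J = 5.158e-08 kg/(m^2*s)


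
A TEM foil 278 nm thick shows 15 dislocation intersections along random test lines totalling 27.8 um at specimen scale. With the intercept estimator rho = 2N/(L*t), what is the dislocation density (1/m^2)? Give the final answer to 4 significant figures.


rho = 2N / (L * t)
L = 27.8 um = 2.78e-05 m, t = 278 nm = 2.78e-07 m
rho = 2 * 15 / (2.78e-05 * 2.78e-07)
rho = 3.882e+12 1/m^2


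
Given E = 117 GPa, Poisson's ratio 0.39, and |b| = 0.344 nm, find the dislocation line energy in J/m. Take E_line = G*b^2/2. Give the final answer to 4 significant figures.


Step 1: G = E / (2*(1+nu))
G = 117 / (2*(1+0.39)) = 42.0863 GPa = 4.20863e+10 Pa
Step 2: E_line = G*b^2/2
b = 0.344 nm = 3.44e-10 m
E_line = 0.5 * 4.20863e+10 * (3.44e-10)^2 = 2.49e-09 J/m


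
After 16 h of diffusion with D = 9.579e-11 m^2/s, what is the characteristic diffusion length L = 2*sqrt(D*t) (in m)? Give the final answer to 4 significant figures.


t = 16 hr = 57600 s
Diffusion length = 2*sqrt(D*t)
= 2*sqrt(9.579e-11 * 57600)
= 4.698e-03 m


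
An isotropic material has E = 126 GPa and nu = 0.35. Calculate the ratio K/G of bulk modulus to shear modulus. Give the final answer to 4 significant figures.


G = E / (2*(1+nu))
G = 126 / (2*(1+0.35)) = 46.6667 GPa
K = E / (3*(1-2*nu))
K = 126 / (3*(1-2*0.35)) = 140 GPa
K/G = 140 / 46.6667 = 3


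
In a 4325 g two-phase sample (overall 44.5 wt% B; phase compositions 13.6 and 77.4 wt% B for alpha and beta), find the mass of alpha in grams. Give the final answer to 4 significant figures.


f_alpha = (C_beta - C0) / (C_beta - C_alpha)
f_alpha = (77.4 - 44.5) / (77.4 - 13.6) = 0.515674
m_alpha = f_alpha * m_total = 0.515674 * 4325 = 2230 g
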